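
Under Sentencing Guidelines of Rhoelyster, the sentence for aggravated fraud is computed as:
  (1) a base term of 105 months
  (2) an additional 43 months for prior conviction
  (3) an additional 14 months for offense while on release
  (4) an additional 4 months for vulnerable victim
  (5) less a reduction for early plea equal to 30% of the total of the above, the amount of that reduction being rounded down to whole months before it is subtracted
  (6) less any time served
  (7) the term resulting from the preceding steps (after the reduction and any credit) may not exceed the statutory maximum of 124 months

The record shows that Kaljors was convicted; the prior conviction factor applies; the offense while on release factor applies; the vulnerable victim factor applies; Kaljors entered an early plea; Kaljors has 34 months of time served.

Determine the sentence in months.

Prior conviction enhancement: +43 months
Offense while on release enhancement: +14 months
Vulnerable victim enhancement: +4 months
Adjusted term: 105 months + 43 months + 14 months + 4 months = 166 months
Early plea reduction: 30% of 166 months = 49 months (rounded down)
After reduction: 166 − 49 = 117 months
Less time served: 117 months − 34 months = 83 months
Cap at 124 months: 83 months is within the cap, no reduction.

83 months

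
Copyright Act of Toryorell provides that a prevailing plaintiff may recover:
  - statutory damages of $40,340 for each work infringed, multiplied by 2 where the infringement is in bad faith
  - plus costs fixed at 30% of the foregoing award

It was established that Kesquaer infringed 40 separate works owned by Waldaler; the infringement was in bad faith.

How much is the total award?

Statutory damages: 40 × $40,340 = $1,613,600
Doubled: 2 × $1,613,600 = $3,227,200
Costs: 30% of $3,227,200 = $968,160
Award plus costs: $3,227,200 + $968,160 = $4,195,360

Award: $4,195,360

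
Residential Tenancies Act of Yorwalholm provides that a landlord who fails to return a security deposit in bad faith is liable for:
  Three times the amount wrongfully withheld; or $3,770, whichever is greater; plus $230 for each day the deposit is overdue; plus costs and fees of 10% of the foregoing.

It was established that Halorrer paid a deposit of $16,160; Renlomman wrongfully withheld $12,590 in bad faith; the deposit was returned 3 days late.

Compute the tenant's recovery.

Trebled: 3 × $12,590 = $37,770
Minimum $3,770: $37,770 meets the minimum, no increase.
Late-return penalty: 3 × $230 = $690
Damages plus late penalty: $37,770 + $690 = $38,460
Costs and fees: 10% of $38,460 = $3,846
Total recovery: $38,460 + $3,846 = $42,306

Recovery: $42,306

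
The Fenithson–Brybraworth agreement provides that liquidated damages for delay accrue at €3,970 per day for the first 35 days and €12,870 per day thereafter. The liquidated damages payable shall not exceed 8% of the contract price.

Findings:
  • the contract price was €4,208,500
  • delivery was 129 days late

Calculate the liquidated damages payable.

First 35 days: 35 × €3,970 = €138,950
Remaining days: (129 − 35) × €12,870 = €1,209,780
Accrued per-day damages: €138,950 + €1,209,780 = €1,348,730
Cap: 8% of €4,208,500 = €336,680
Cap at €336,680: €1,348,730 exceeds the cap → €336,680

Liquidated damages: €336,680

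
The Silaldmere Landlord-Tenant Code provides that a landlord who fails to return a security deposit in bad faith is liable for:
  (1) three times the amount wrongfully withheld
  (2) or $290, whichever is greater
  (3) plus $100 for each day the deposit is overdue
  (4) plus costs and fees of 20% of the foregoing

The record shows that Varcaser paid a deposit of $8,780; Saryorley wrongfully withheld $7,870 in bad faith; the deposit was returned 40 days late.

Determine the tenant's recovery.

$33,132

Trebled: 3 × $7,870 = $23,610
Minimum $290: $23,610 meets the minimum, no increase.
Late-return penalty: 40 × $100 = $4,000
Damages plus late penalty: $23,610 + $4,000 = $27,610
Costs and fees: 20% of $27,610 = $5,522
Total recovery: $27,610 + $5,522 = $33,132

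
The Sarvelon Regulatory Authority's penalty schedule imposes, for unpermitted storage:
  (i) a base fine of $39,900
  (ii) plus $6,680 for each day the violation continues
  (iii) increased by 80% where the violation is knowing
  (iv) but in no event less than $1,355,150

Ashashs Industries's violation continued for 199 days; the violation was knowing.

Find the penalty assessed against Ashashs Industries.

Per-day component: 199 × $6,680 = $1,329,320
Base plus per-day: $39,900 + $1,329,320 = $1,369,220
Enhancement: 80% of $1,369,220 = $1,095,376
Enhanced fine: $1,369,220 + $1,095,376 = $2,464,596
Minimum $1,355,150: $2,464,596 meets the minimum, no increase.

$2,464,596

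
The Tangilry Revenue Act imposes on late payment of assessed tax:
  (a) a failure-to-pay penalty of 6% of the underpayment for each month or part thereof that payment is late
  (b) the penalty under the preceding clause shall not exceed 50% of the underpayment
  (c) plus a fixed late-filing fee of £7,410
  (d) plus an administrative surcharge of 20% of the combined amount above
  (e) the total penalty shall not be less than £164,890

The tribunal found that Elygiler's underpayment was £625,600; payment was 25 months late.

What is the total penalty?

Accrued rate: 6% × 25 = 150%, capped at 50% → 50%
Failure-to-pay penalty: 50% of £625,600 = £312,800
Penalty before surcharge: £312,800 + £7,410 = £320,210
Administrative surcharge: 20% of £320,210 = £64,042
Total penalty: £320,210 + £64,042 = £384,252
Minimum £164,890: £384,252 meets the minimum, no increase.

£384,252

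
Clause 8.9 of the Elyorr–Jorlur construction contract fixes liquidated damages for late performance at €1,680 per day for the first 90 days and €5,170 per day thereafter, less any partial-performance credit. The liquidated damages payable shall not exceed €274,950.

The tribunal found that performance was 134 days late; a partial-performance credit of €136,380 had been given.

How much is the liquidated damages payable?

First 90 days: 90 × €1,680 = €151,200
Remaining days: (134 − 90) × €5,170 = €227,480
Accrued per-day damages: €151,200 + €227,480 = €378,680
Less partial-performance credit: €378,680 − €136,380 = €242,300
Cap at €274,950: €242,300 is within the cap, no reduction.

€242,300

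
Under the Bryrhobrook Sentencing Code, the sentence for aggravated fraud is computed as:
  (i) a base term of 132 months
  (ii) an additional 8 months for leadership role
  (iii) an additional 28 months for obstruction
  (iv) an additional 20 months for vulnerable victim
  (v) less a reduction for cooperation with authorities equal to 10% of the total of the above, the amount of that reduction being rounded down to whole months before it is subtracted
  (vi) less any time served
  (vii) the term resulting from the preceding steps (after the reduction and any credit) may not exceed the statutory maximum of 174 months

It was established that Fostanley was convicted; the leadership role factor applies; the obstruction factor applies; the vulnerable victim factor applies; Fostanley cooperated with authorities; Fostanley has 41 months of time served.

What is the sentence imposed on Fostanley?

Leadership role enhancement: +8 months
Obstruction enhancement: +28 months
Vulnerable victim enhancement: +20 months
Adjusted term: 132 months + 8 months + 28 months + 20 months = 188 months
Cooperation with authorities reduction: 10% of 188 months = 18 months (rounded down)
After reduction: 188 − 18 = 170 months
Less time served: 170 months − 41 months = 129 months
Cap at 174 months: 129 months is within the cap, no reduction.

129 months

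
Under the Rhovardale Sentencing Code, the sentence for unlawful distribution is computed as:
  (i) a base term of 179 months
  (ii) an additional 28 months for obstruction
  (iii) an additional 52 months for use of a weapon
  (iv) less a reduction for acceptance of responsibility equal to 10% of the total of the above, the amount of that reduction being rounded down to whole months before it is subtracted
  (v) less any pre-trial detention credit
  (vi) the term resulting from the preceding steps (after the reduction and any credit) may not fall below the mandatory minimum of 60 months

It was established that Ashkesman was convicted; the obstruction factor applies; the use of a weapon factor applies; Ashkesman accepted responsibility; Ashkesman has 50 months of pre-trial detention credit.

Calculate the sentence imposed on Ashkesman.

Obstruction enhancement: +28 months
Use of a weapon enhancement: +52 months
Adjusted term: 179 months + 28 months + 52 months = 259 months
Acceptance of responsibility reduction: 10% of 259 months = 25 months (rounded down)
After reduction: 259 − 25 = 234 months
Less pre-trial detention credit: 234 months − 50 months = 184 months
Minimum 60 months: 184 months meets the minimum, no increase.

184 months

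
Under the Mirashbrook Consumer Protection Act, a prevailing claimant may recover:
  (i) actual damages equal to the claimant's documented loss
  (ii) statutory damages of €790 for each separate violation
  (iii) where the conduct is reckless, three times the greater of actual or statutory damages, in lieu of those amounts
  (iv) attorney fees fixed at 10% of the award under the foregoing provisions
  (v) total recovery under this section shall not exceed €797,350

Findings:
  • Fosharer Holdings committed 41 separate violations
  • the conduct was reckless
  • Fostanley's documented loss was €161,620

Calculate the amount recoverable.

Statutory damages: 41 × €790 = €32,390
Greater of actual damages (€161,620) or statutory damages (€32,390): €161,620
Trebled: 3 × €161,620 = €484,860
Attorney fees: 10% of €484,860 = €48,486
Total before cap: €484,860 + €48,486 = €533,346
Cap at €797,350: €533,346 is within the cap, no reduction.

€533,346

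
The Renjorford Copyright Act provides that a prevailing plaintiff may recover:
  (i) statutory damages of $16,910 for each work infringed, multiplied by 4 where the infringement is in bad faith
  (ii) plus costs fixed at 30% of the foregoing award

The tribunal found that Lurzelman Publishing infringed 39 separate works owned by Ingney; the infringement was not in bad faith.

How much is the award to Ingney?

Statutory damages: 39 × $16,910 = $659,490
Infringement not in bad faith: no ×4 enhancement.
Costs: 30% of $659,490 = $197,847
Award plus costs: $659,490 + $197,847 = $857,337

$857,337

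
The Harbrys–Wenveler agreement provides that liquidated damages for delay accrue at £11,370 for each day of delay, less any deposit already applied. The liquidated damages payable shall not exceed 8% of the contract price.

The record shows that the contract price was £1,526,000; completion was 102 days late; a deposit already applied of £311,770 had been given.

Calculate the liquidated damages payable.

Per-day damages: 102 × £11,370 = £1,159,740
Less deposit already applied: £1,159,740 − £311,770 = £847,970
Cap: 8% of £1,526,000 = £122,080
Cap at £122,080: £847,970 exceeds the cap → £122,080

£122,080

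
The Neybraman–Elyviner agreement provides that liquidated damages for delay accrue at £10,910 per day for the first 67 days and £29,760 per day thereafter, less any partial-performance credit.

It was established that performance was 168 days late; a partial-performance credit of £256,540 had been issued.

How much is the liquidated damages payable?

First 67 days: 67 × £10,910 = £730,970
Remaining days: (168 − 67) × £29,760 = £3,005,760
Accrued per-day damages: £730,970 + £3,005,760 = £3,736,730
Less partial-performance credit: £3,736,730 − £256,540 = £3,480,190

£3,480,190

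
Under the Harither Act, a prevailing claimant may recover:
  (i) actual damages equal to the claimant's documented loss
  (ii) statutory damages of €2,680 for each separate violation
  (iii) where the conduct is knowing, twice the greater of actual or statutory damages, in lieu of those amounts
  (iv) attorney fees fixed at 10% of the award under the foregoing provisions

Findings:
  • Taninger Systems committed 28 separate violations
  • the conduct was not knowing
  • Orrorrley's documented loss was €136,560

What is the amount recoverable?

Total recovery: €232,760

Statutory damages: 28 × €2,680 = €75,040
Conduct not knowing: the in-lieu enhancement does not apply.
Actual plus statutory damages: €136,560 + €75,040 = €211,600
Attorney fees: 10% of €211,600 = €21,160
Total recovery: €211,600 + €21,160 = €232,760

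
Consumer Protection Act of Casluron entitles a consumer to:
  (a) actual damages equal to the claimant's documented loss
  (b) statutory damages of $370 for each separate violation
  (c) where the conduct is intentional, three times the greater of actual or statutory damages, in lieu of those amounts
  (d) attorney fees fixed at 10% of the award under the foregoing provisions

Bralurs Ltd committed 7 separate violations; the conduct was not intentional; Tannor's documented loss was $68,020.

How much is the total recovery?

$77,671

Statutory damages: 7 × $370 = $2,590
Conduct not intentional: the in-lieu enhancement does not apply.
Actual plus statutory damages: $68,020 + $2,590 = $70,610
Attorney fees: 10% of $70,610 = $7,061
Total recovery: $70,610 + $7,061 = $77,671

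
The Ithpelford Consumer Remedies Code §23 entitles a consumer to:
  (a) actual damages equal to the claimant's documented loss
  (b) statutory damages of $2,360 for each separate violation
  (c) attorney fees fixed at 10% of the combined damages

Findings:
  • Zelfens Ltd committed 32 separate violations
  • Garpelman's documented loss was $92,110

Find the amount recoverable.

Statutory damages: 32 × $2,360 = $75,520
Combined damages: $92,110 + $75,520 = $167,630
Attorney fees: 10% of $167,630 = $16,763
Total recovery: $167,630 + $16,763 = $184,393

$184,393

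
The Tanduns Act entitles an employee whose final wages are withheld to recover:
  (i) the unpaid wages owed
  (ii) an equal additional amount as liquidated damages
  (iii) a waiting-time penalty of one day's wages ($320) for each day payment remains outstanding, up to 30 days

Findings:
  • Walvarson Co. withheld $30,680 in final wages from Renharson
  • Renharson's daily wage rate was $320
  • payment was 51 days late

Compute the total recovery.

Liquidated damages (equal amount): $30,680
Penalty days: min(51, 30) = 30
Waiting-time penalty: 30 × $320 = $9,600
Total award: $30,680 + $30,680 + $9,600 = $70,960

$70,960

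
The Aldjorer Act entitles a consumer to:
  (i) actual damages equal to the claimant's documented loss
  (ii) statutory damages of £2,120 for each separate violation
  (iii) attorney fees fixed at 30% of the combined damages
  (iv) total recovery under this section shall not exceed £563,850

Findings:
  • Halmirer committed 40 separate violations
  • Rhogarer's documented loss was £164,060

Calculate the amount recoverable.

Statutory damages: 40 × £2,120 = £84,800
Combined damages: £164,060 + £84,800 = £248,860
Attorney fees: 30% of £248,860 = £74,658
Total before cap: £248,860 + £74,658 = £323,518
Cap at £563,850: £323,518 is within the cap, no reduction.

£323,518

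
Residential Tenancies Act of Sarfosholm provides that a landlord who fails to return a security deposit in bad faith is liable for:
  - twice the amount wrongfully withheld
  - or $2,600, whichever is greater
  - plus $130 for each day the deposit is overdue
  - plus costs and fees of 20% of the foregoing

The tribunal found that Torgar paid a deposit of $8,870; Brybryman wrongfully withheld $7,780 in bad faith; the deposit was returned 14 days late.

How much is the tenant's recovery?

Doubled: 2 × $7,780 = $15,560
Minimum $2,600: $15,560 meets the minimum, no increase.
Late-return penalty: 14 × $130 = $1,820
Damages plus late penalty: $15,560 + $1,820 = $17,380
Costs and fees: 20% of $17,380 = $3,476
Total recovery: $17,380 + $3,476 = $20,856

$20,856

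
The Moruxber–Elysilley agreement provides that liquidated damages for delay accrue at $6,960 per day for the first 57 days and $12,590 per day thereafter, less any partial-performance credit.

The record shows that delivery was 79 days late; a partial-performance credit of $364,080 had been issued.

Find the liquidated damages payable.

$309,620

First 57 days: 57 × $6,960 = $396,720
Remaining days: (79 − 57) × $12,590 = $276,980
Accrued per-day damages: $396,720 + $276,980 = $673,700
Less partial-performance credit: $673,700 − $364,080 = $309,620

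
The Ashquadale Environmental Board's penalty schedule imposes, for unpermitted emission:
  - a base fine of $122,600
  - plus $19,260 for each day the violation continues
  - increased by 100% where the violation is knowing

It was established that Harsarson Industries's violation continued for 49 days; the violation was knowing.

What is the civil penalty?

Per-day component: 49 × $19,260 = $943,740
Base plus per-day: $122,600 + $943,740 = $1,066,340
Enhancement: 100% of $1,066,340 = $1,066,340
Enhanced fine: $1,066,340 + $1,066,340 = $2,132,680

$2,132,680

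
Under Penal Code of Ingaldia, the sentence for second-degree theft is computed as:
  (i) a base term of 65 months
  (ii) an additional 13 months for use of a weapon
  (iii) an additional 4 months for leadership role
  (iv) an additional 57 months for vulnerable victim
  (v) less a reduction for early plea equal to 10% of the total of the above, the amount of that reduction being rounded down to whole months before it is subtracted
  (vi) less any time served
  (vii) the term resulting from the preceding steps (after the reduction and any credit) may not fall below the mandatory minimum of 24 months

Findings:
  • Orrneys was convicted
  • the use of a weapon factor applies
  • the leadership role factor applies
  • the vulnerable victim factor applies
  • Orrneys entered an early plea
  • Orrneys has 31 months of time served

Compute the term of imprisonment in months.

Use of a weapon enhancement: +13 months
Leadership role enhancement: +4 months
Vulnerable victim enhancement: +57 months
Adjusted term: 65 months + 13 months + 4 months + 57 months = 139 months
Early plea reduction: 10% of 139 months = 13 months (rounded down)
After reduction: 139 − 13 = 126 months
Less time served: 126 months − 31 months = 95 months
Minimum 24 months: 95 months meets the minimum, no increase.

95 months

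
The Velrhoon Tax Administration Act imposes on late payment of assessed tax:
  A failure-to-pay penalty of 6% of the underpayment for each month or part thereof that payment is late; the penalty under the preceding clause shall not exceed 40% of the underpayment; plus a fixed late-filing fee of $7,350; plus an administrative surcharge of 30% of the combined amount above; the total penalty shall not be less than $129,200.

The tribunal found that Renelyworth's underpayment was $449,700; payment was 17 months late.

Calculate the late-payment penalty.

Accrued rate: 6% × 17 = 102%, capped at 40% → 40%
Failure-to-pay penalty: 40% of $449,700 = $179,880
Penalty before surcharge: $179,880 + $7,350 = $187,230
Administrative surcharge: 30% of $187,230 = $56,169
Total penalty: $187,230 + $56,169 = $243,399
Minimum $129,200: $243,399 meets the minimum, no increase.

$243,399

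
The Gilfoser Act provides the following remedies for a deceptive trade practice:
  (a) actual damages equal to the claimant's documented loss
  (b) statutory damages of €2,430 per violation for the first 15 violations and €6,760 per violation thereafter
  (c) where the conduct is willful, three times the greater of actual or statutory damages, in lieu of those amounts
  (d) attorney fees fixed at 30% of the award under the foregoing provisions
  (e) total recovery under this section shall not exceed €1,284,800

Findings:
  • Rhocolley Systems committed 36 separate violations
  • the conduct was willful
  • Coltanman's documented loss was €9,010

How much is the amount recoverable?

First 15 violations: 15 × €2,430 = €36,450
Remaining violations: (36 − 15) × €6,760 = €141,960
Statutory damages: €36,450 + €141,960 = €178,410
Greater of actual damages (€9,010) or statutory damages (€178,410): €178,410
Trebled: 3 × €178,410 = €535,230
Attorney fees: 30% of €535,230 = €160,569
Total before cap: €535,230 + €160,569 = €695,799
Cap at €1,284,800: €695,799 is within the cap, no reduction.

€695,799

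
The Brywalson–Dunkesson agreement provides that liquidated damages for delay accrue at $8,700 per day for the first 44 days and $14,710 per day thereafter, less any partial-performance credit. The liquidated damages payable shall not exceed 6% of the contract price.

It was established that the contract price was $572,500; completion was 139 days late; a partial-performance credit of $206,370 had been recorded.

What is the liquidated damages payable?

First 44 days: 44 × $8,700 = $382,800
Remaining days: (139 − 44) × $14,710 = $1,397,450
Accrued per-day damages: $382,800 + $1,397,450 = $1,780,250
Less partial-performance credit: $1,780,250 − $206,370 = $1,573,880
Cap: 6% of $572,500 = $34,350
Cap at $34,350: $1,573,880 exceeds the cap → $34,350

$34,350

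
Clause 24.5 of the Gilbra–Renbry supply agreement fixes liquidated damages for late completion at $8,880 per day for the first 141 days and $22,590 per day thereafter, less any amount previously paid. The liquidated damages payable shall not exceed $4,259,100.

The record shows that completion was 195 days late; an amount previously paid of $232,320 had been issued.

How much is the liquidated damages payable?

$2,239,620

First 141 days: 141 × $8,880 = $1,252,080
Remaining days: (195 − 141) × $22,590 = $1,219,860
Accrued per-day damages: $1,252,080 + $1,219,860 = $2,471,940
Less amount previously paid: $2,471,940 − $232,320 = $2,239,620
Cap at $4,259,100: $2,239,620 is within the cap, no reduction.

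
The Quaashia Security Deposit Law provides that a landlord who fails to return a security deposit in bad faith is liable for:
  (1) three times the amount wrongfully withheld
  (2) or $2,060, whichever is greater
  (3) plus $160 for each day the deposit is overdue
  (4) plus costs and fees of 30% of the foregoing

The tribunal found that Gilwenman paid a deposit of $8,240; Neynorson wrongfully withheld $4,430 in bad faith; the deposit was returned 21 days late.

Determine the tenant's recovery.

$21,645

Trebled: 3 × $4,430 = $13,290
Minimum $2,060: $13,290 meets the minimum, no increase.
Late-return penalty: 21 × $160 = $3,360
Damages plus late penalty: $13,290 + $3,360 = $16,650
Costs and fees: 30% of $16,650 = $4,995
Total recovery: $16,650 + $4,995 = $21,645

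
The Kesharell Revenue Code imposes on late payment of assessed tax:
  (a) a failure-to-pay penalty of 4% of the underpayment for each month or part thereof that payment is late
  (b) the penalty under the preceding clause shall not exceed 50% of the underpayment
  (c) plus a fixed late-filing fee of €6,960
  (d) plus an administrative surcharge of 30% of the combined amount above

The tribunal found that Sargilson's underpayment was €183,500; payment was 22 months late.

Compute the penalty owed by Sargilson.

€128,323

Accrued rate: 4% × 22 = 88%, capped at 50% → 50%
Failure-to-pay penalty: 50% of €183,500 = €91,750
Penalty before surcharge: €91,750 + €6,960 = €98,710
Administrative surcharge: 30% of €98,710 = €29,613
Total penalty: €98,710 + €29,613 = €128,323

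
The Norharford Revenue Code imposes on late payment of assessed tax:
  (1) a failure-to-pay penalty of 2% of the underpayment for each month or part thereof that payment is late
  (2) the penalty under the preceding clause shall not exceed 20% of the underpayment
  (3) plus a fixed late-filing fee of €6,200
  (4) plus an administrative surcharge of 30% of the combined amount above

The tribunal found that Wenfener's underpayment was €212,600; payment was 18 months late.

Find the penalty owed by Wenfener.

Accrued rate: 2% × 18 = 36%, capped at 20% → 20%
Failure-to-pay penalty: 20% of €212,600 = €42,520
Penalty before surcharge: €42,520 + €6,200 = €48,720
Administrative surcharge: 30% of €48,720 = €14,616
Total penalty: €48,720 + €14,616 = €63,336

€63,336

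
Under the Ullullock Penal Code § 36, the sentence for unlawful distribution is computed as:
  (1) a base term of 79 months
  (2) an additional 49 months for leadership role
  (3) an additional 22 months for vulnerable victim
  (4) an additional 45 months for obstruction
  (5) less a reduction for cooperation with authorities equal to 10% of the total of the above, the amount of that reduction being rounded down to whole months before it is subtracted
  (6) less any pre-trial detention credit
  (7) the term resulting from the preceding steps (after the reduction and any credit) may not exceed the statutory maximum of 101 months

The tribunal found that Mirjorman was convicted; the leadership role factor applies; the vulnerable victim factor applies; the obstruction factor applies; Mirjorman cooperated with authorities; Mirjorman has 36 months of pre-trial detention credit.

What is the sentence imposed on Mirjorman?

101 months

Leadership role enhancement: +49 months
Vulnerable victim enhancement: +22 months
Obstruction enhancement: +45 months
Adjusted term: 79 months + 49 months + 22 months + 45 months = 195 months
Cooperation with authorities reduction: 10% of 195 months = 19 months (rounded down)
After reduction: 195 − 19 = 176 months
Less pre-trial detention credit: 176 months − 36 months = 140 months
Cap at 101 months: 140 months exceeds the cap → 101 months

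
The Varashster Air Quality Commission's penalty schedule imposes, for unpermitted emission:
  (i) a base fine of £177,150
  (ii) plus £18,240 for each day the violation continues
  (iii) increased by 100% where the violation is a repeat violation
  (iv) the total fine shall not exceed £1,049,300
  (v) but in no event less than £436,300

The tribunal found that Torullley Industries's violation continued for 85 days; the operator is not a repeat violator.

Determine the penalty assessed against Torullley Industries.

£1,049,300

Per-day component: 85 × £18,240 = £1,550,400
Base plus per-day: £177,150 + £1,550,400 = £1,727,550
The operator is not a repeat violator: no 100% increase.
Cap at £1,049,300: £1,727,550 exceeds the cap → £1,049,300
Minimum £436,300: £1,049,300 meets the minimum, no increase.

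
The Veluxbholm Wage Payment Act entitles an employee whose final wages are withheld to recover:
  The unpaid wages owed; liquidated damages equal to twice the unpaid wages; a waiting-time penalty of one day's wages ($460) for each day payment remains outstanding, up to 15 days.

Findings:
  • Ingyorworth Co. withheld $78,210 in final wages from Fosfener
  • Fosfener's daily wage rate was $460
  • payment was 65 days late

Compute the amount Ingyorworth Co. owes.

Doubled: 2 × $78,210 = $156,420
Penalty days: min(65, 15) = 15
Waiting-time penalty: 15 × $460 = $6,900
Total award: $78,210 + $156,420 + $6,900 = $241,530

$241,530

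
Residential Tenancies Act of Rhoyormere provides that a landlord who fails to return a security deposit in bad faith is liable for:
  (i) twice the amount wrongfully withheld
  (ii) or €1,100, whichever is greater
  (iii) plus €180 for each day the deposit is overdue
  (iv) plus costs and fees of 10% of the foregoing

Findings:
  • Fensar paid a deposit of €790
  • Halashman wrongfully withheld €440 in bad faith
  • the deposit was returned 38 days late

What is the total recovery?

€8,734

Doubled: 2 × €440 = €880
Minimum €1,100: €880 is below the minimum → €1,100
Late-return penalty: 38 × €180 = €6,840
Damages plus late penalty: €1,100 + €6,840 = €7,940
Costs and fees: 10% of €7,940 = €794
Total recovery: €7,940 + €794 = €8,734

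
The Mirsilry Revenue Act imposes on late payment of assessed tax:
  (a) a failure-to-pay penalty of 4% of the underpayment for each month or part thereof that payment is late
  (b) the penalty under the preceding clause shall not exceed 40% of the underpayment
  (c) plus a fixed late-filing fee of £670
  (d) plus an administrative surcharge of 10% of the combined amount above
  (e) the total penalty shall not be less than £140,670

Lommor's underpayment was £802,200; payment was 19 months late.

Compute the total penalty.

£353,705

Accrued rate: 4% × 19 = 76%, capped at 40% → 40%
Failure-to-pay penalty: 40% of £802,200 = £320,880
Penalty before surcharge: £320,880 + £670 = £321,550
Administrative surcharge: 10% of £321,550 = £32,155
Total penalty: £321,550 + £32,155 = £353,705
Minimum £140,670: £353,705 meets the minimum, no increase.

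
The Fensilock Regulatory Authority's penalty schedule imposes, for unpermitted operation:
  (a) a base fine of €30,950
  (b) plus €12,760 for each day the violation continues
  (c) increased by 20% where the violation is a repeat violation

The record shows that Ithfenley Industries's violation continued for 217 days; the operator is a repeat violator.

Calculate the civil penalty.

€3,359,844

Per-day component: 217 × €12,760 = €2,768,920
Base plus per-day: €30,950 + €2,768,920 = €2,799,870
Enhancement: 20% of €2,799,870 = €559,974
Enhanced fine: €2,799,870 + €559,974 = €3,359,844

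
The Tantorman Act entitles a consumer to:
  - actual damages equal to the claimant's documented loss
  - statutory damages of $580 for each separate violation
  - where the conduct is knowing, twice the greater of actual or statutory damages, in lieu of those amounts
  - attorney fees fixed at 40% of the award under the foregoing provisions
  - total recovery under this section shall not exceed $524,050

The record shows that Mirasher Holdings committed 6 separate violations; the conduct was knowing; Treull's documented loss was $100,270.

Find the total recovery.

Statutory damages: 6 × $580 = $3,480
Greater of actual damages ($100,270) or statutory damages ($3,480): $100,270
Doubled: 2 × $100,270 = $200,540
Attorney fees: 40% of $200,540 = $80,216
Total before cap: $200,540 + $80,216 = $280,756
Cap at $524,050: $280,756 is within the cap, no reduction.

Total recovery: $280,756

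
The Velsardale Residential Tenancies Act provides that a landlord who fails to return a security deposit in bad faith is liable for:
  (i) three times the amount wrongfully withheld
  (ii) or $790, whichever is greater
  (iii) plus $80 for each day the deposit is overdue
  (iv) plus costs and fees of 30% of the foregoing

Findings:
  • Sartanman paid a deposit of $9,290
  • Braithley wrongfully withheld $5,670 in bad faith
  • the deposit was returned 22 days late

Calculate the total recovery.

Trebled: 3 × $5,670 = $17,010
Minimum $790: $17,010 meets the minimum, no increase.
Late-return penalty: 22 × $80 = $1,760
Damages plus late penalty: $17,010 + $1,760 = $18,770
Costs and fees: 30% of $18,770 = $5,631
Total recovery: $18,770 + $5,631 = $24,401

$24,401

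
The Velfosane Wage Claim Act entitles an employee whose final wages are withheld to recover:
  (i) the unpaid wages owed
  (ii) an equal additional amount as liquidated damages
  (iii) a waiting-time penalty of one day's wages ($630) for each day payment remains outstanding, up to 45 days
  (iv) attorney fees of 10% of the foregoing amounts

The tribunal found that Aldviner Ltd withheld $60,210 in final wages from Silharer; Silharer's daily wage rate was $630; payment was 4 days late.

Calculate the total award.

Liquidated damages (equal amount): $60,210
Penalty days: min(4, 45) = 4
Waiting-time penalty: 4 × $630 = $2,520
Subtotal: $60,210 + $60,210 + $2,520 = $122,940
Attorney fees: 10% of $122,940 = $12,294
Total award: $122,940 + $12,294 = $135,234

$135,234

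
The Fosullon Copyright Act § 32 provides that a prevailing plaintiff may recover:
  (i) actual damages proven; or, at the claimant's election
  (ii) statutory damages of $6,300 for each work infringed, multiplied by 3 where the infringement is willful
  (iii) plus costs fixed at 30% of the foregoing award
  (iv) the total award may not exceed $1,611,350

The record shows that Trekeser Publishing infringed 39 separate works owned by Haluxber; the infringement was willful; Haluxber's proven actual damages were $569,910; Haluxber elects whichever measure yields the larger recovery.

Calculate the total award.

$958,230

Statutory damages: 39 × $6,300 = $245,700
Trebled: 3 × $245,700 = $737,100
Greater of actual damages ($569,910) or enhanced statutory damages ($737,100): $737,100
Costs: 30% of $737,100 = $221,130
Award plus costs: $737,100 + $221,130 = $958,230
Cap at $1,611,350: $958,230 is within the cap, no reduction.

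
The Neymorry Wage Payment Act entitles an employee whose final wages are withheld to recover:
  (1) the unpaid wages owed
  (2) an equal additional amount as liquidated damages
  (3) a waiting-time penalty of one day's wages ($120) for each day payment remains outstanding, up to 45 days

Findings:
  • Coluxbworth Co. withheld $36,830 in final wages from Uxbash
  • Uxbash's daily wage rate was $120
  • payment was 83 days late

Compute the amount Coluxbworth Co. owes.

Liquidated damages (equal amount): $36,830
Penalty days: min(83, 45) = 45
Waiting-time penalty: 45 × $120 = $5,400
Total award: $36,830 + $36,830 + $5,400 = $79,060

$79,060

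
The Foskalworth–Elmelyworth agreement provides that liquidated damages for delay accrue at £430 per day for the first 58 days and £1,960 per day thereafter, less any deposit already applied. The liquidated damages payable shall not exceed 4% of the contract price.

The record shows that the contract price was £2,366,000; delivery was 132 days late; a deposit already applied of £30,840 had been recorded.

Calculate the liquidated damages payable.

£94,640

First 58 days: 58 × £430 = £24,940
Remaining days: (132 − 58) × £1,960 = £145,040
Accrued per-day damages: £24,940 + £145,040 = £169,980
Less deposit already applied: £169,980 − £30,840 = £139,140
Cap: 4% of £2,366,000 = £94,640
Cap at £94,640: £139,140 exceeds the cap → £94,640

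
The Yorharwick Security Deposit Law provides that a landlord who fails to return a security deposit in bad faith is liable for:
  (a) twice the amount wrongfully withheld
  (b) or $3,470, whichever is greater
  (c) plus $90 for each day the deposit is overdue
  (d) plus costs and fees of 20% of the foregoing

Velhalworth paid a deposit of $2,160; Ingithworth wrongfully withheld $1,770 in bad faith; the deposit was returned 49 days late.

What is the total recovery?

Doubled: 2 × $1,770 = $3,540
Minimum $3,470: $3,540 meets the minimum, no increase.
Late-return penalty: 49 × $90 = $4,410
Damages plus late penalty: $3,540 + $4,410 = $7,950
Costs and fees: 20% of $7,950 = $1,590
Total recovery: $7,950 + $1,590 = $9,540

$9,540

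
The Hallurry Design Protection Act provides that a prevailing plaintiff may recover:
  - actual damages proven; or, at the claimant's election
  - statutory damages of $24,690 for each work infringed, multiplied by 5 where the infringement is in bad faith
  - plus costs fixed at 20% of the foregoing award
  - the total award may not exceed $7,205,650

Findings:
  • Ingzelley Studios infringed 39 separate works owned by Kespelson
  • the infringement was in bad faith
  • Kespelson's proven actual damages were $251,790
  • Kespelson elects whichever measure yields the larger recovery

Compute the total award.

$5,777,460

Statutory damages: 39 × $24,690 = $962,910
Multiplied by 5: 5 × $962,910 = $4,814,550
Greater of actual damages ($251,790) or enhanced statutory damages ($4,814,550): $4,814,550
Costs: 20% of $4,814,550 = $962,910
Award plus costs: $4,814,550 + $962,910 = $5,777,460
Cap at $7,205,650: $5,777,460 is within the cap, no reduction.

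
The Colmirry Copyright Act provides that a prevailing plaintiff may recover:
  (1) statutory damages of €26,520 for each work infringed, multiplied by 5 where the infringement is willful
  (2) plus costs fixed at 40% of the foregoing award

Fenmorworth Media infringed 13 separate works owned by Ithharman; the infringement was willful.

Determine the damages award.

Award: €2,413,320

Statutory damages: 13 × €26,520 = €344,760
Multiplied by 5: 5 × €344,760 = €1,723,800
Costs: 40% of €1,723,800 = €689,520
Award plus costs: €1,723,800 + €689,520 = €2,413,320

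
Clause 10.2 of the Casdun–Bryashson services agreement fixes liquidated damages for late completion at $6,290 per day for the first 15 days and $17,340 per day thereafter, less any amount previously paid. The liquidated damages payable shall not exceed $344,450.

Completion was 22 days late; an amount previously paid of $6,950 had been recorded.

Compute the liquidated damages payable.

Liquidated damages: $208,780

First 15 days: 15 × $6,290 = $94,350
Remaining days: (22 − 15) × $17,340 = $121,380
Accrued per-day damages: $94,350 + $121,380 = $215,730
Less amount previously paid: $215,730 − $6,950 = $208,780
Cap at $344,450: $208,780 is within the cap, no reduction.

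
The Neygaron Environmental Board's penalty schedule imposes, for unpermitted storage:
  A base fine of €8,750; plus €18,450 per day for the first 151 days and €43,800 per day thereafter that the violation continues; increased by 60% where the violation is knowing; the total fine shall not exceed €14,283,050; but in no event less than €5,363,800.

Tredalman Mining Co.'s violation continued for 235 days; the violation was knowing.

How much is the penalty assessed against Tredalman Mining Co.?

€10,358,240

First 151 days: 151 × €18,450 = €2,785,950
Remaining days: (235 − 151) × €43,800 = €3,679,200
Per-day component: €2,785,950 + €3,679,200 = €6,465,150
Base plus per-day: €8,750 + €6,465,150 = €6,473,900
Enhancement: 60% of €6,473,900 = €3,884,340
Enhanced fine: €6,473,900 + €3,884,340 = €10,358,240
Cap at €14,283,050: €10,358,240 is within the cap, no reduction.
Minimum €5,363,800: €10,358,240 meets the minimum, no increase.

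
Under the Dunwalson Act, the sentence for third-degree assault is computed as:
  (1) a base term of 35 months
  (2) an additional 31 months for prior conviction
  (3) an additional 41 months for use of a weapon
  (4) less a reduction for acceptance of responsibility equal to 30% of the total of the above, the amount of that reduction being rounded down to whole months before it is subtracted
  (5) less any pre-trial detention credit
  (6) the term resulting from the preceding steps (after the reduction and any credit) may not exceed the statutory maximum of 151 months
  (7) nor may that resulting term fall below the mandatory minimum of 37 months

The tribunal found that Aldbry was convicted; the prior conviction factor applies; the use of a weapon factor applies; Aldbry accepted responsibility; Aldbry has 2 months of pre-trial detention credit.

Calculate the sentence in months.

73 months

Prior conviction enhancement: +31 months
Use of a weapon enhancement: +41 months
Adjusted term: 35 months + 31 months + 41 months = 107 months
Acceptance of responsibility reduction: 30% of 107 months = 32 months (rounded down)
After reduction: 107 − 32 = 75 months
Less pre-trial detention credit: 75 months − 2 months = 73 months
Cap at 151 months: 73 months is within the cap, no reduction.
Minimum 37 months: 73 months meets the minimum, no increase.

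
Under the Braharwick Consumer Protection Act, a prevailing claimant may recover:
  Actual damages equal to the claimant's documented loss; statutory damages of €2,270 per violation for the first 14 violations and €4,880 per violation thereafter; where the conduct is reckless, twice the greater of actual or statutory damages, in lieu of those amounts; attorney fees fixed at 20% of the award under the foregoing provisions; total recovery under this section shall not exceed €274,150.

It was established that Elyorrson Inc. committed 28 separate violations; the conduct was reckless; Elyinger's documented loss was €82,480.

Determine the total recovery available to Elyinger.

First 14 violations: 14 × €2,270 = €31,780
Remaining violations: (28 − 14) × €4,880 = €68,320
Statutory damages: €31,780 + €68,320 = €100,100
Greater of actual damages (€82,480) or statutory damages (€100,100): €100,100
Doubled: 2 × €100,100 = €200,200
Attorney fees: 20% of €200,200 = €40,040
Total before cap: €200,200 + €40,040 = €240,240
Cap at €274,150: €240,240 is within the cap, no reduction.

€240,240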